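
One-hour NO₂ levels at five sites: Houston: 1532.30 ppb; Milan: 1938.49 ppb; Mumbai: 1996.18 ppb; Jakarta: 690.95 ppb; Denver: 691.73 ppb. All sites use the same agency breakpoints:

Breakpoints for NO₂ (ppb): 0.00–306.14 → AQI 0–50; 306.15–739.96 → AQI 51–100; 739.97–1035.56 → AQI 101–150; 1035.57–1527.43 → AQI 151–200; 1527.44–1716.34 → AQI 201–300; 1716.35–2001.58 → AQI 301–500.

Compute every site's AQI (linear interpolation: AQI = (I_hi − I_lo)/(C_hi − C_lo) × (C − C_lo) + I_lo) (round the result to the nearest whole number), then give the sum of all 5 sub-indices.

1345

Houston: row 1527.44–1716.34 (AQI 201–300). (300−201)·(1532.30−1527.44)/(1716.34−1527.44) + 201 = 99·4.86/188.90 + 201 ≈ 203.55 → 204.
Milan 1938.49: bracket 1716.35–2001.58 → index 301–500; slope 199/285.23, offset 222.14.
AQI = 301 + 199/285.23·222.14 ≈ 455.98 ⇒ 456.
Mumbai: 1996.18 lies in 1716.35–2001.58, so I_lo=301, I_hi=500, C_lo=1716.35, C_hi=2001.58.
(500−301)/(2001.58−1716.35) × (1996.18−1716.35) + 301 = 199/285.23 × 279.83 + 301 ≈ 496.23 → 496.
Jakarta: 690.95 lies in 306.15–739.96, so I_lo=51, I_hi=100, C_lo=306.15, C_hi=739.96.
(100−51)/(739.96−306.15) × (690.95−306.15) + 51 = 49/433.81 × 384.80 + 51 ≈ 94.46 → 94.
Denver: 691.73 lies in 306.15–739.96, so I_lo=51, I_hi=100, C_lo=306.15, C_hi=739.96.
(100−51)/(739.96−306.15) × (691.73−306.15) + 51 = 49/433.81 × 385.58 + 51 ≈ 94.55 → 95.
AQIs: Houston=204, Milan=456, Mumbai=496, Jakarta=94, Denver=95. Sum = 204 + 456 + 496 + 94 + 95 = 1345.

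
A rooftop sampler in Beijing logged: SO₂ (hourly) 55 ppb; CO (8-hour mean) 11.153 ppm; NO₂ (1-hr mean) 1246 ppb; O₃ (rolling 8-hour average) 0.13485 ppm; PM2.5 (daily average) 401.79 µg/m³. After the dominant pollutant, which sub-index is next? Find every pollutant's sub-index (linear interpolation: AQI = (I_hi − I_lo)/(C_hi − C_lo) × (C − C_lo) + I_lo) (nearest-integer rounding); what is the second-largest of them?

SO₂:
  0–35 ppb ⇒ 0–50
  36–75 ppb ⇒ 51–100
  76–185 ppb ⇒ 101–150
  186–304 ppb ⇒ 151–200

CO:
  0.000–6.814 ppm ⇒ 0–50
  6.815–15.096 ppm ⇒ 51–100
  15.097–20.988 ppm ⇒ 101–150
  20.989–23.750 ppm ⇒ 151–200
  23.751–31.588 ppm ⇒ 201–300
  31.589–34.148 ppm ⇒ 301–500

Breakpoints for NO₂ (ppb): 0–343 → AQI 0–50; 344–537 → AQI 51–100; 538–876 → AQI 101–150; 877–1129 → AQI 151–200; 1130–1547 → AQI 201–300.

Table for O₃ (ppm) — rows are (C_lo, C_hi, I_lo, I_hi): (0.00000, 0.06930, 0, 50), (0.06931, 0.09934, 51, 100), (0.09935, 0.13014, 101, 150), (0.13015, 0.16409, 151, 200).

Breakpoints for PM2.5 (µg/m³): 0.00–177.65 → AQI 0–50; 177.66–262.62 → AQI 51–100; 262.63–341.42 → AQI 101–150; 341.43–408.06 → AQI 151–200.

SO₂: 55 lies in 36–75, so I_lo=51, I_hi=100, C_lo=36, C_hi=75.
(100−51)/(75−36) × (55−36) + 51 = 49/39 × 19 + 51 ≈ 74.87 → 75.
CO 11.153: bracket 6.815–15.096 → index 51–100; slope 49/8.281, offset 4.338.
AQI = 51 + 49/8.281·4.338 ≈ 76.67 ⇒ 77.
NO₂ 1246: bracket 1130–1547 → index 201–300; slope 99/417, offset 116.
AQI = 201 + 99/417·116 ≈ 228.54 ⇒ 229.
O₃: 0.13485 ∈ [0.13015, 0.16409] ↔ index [151, 200].
151 + (0.13485−0.13015)·(200−151)/(0.16409−0.13015) = 151 + 0.00470·49/0.03394 ≈ 157.79, so AQI = 158.
PM2.5: 401.79 lies in 341.43–408.06, so I_lo=151, I_hi=200, C_lo=341.43, C_hi=408.06.
(200−151)/(408.06−341.43) × (401.79−341.43) + 151 = 49/66.63 × 60.36 + 151 ≈ 195.39 → 195.
Sub-indices: SO₂→75, CO→77, NO₂→229, O₃→158, PM2.5→195. Ranked high→low: 229, 195, 158, 77, 75. Second-highest sub-index = 195.

195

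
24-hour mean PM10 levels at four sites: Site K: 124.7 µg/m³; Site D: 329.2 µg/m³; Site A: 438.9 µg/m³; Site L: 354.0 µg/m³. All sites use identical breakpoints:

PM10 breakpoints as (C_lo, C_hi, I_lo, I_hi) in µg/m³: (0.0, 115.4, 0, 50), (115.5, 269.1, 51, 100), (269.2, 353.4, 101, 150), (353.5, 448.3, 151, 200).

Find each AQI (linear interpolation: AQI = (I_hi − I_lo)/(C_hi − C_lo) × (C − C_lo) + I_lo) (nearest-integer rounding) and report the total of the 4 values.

Site K: 124.7 ∈ [115.5, 269.1] ↔ index [51, 100].
51 + (124.7−115.5)·(100−51)/(269.1−115.5) = 51 + 9.2·49/153.6 ≈ 53.93, so AQI = 54.
Site D: 329.2 lies in 269.2–353.4, so I_lo=101, I_hi=150, C_lo=269.2, C_hi=353.4.
(150−101)/(353.4−269.2) × (329.2−269.2) + 101 = 49/84.2 × 60.0 + 101 ≈ 135.92 → 136.
Site A 438.9: bracket 353.5–448.3 → index 151–200; slope 49/94.8, offset 85.4.
AQI = 151 + 49/94.8·85.4 ≈ 195.14 ⇒ 195.
Site L: 354.0 lies in 353.5–448.3, so I_lo=151, I_hi=200, C_lo=353.5, C_hi=448.3.
(200−151)/(448.3−353.5) × (354.0−353.5) + 151 = 49/94.8 × 0.5 + 151 ≈ 151.26 → 151.
AQIs: Site K=54, Site D=136, Site A=195, Site L=151. Sum = 54 + 136 + 195 + 151 = 536.

536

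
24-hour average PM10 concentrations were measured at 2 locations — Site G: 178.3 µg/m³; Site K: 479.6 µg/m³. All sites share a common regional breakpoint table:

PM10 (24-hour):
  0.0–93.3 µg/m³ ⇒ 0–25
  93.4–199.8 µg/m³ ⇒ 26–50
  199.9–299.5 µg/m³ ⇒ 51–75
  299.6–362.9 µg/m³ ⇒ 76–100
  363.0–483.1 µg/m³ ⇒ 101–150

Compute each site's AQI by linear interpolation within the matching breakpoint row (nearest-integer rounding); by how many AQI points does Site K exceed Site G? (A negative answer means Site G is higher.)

104

Site G: row 93.4–199.8 (AQI 26–50). (50−26)·(178.3−93.4)/(199.8−93.4) + 26 = 24·84.9/106.4 + 26 ≈ 45.15 → 45.
Site K: 479.6 lies in 363.0–483.1, so I_lo=101, I_hi=150, C_lo=363.0, C_hi=483.1.
(150−101)/(483.1−363.0) × (479.6−363.0) + 101 = 49/120.1 × 116.6 + 101 ≈ 148.57 → 149.
AQIs: Site G=45, Site K=149. Site K (149) − Site G (45) = 104.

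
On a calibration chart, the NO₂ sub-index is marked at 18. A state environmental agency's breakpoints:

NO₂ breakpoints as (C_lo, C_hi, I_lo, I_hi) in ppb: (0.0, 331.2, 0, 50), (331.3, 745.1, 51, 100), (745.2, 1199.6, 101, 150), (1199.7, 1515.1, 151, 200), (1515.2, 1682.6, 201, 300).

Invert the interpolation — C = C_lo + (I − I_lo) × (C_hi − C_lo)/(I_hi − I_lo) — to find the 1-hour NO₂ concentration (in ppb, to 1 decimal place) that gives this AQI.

119.2

AQI 18 lies in the 0–50 band, which corresponds to 0.0–331.2 ppb.
C = 0.0 + (18−0)×(331.2−0.0)/(50−0) = 0.0 + 18×331.2/50 ≈ 119.232 ppb → 119.2 ppb to 1 dp.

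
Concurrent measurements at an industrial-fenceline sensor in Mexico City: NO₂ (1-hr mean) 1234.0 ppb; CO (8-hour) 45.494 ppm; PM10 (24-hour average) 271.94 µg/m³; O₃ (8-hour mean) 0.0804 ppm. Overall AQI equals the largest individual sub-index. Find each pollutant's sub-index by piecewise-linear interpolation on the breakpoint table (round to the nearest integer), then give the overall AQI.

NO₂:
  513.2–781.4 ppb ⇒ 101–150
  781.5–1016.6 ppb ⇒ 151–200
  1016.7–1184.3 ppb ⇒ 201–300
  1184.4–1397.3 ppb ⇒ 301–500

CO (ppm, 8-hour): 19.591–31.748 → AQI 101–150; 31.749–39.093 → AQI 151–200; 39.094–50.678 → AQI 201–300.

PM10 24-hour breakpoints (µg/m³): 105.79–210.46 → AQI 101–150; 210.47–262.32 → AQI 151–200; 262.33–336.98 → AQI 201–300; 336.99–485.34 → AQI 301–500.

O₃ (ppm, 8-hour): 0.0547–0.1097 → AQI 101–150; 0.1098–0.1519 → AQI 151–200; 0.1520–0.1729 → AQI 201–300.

NO₂: row 1184.4–1397.3 (AQI 301–500). (500−301)·(1234.0−1184.4)/(1397.3−1184.4) + 301 = 199·49.6/212.9 + 301 ≈ 347.36 → 347.
CO 45.494: bracket 39.094–50.678 → index 201–300; slope 99/11.584, offset 6.400.
AQI = 201 + 99/11.584·6.400 ≈ 255.70 ⇒ 256.
PM10 271.94: bracket 262.33–336.98 → index 201–300; slope 99/74.65, offset 9.61.
AQI = 201 + 99/74.65·9.61 ≈ 213.74 ⇒ 214.
O₃: row 0.0547–0.1097 (AQI 101–150). (150−101)·(0.0804−0.0547)/(0.1097−0.0547) + 101 = 49·0.0257/0.0550 + 101 ≈ 123.90 → 124.
Sub-indices: NO₂→347, CO→256, PM10→214, O₃→124. Overall AQI = max = 347; dominant pollutant is NO₂.
AQI 347: Hazardous.

347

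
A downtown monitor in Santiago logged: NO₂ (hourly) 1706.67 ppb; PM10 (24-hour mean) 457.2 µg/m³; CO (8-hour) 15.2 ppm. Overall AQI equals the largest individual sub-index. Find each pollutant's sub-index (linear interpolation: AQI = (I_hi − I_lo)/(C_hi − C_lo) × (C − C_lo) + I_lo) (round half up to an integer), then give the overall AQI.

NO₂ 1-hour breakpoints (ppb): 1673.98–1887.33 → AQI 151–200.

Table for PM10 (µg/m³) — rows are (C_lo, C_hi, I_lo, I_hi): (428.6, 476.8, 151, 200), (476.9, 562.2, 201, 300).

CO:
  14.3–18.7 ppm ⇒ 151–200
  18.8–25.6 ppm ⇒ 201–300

180

NO₂ 1706.67: bracket 1673.98–1887.33 → index 151–200; slope 49/213.35, offset 32.69.
AQI = 151 + 49/213.35·32.69 ≈ 158.51 ⇒ 159.
PM10 457.2: bracket 428.6–476.8 → index 151–200; slope 49/48.2, offset 28.6.
AQI = 151 + 49/48.2·28.6 ≈ 180.07 ⇒ 180.
CO: 15.2 ∈ [14.3, 18.7] ↔ index [151, 200].
151 + (15.2−14.3)·(200−151)/(18.7−14.3) = 151 + 0.9·49/4.4 ≈ 161.02, so AQI = 161.
Sub-indices: NO₂→159, PM10→180, CO→161. Overall AQI = max = 180; dominant pollutant is PM10.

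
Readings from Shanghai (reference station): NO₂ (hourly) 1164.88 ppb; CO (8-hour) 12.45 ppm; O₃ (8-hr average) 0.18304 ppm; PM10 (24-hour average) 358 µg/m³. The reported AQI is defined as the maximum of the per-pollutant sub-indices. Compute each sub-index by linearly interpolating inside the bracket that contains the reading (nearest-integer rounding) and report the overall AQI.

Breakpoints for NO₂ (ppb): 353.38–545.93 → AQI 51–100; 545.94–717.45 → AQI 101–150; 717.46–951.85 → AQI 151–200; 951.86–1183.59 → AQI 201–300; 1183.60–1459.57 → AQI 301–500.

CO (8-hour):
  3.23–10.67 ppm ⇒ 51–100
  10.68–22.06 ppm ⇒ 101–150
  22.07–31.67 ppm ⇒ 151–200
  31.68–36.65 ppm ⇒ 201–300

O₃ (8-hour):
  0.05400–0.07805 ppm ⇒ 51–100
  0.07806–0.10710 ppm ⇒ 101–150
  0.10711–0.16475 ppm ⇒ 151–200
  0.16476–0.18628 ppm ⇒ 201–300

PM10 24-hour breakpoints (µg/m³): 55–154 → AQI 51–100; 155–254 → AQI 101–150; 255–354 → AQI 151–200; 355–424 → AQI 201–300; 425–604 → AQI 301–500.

292

NO₂ 1164.88: bracket 951.86–1183.59 → index 201–300; slope 99/231.73, offset 213.02.
AQI = 201 + 99/231.73·213.02 ≈ 292.01 ⇒ 292.
CO 12.45: bracket 10.68–22.06 → index 101–150; slope 49/11.38, offset 1.77.
AQI = 101 + 49/11.38·1.77 ≈ 108.62 ⇒ 109.
O₃: row 0.16476–0.18628 (AQI 201–300). (300−201)·(0.18304−0.16476)/(0.18628−0.16476) + 201 = 99·0.01828/0.02152 + 201 ≈ 285.09 → 285.
PM10: 358 lies in 355–424, so I_lo=201, I_hi=300, C_lo=355, C_hi=424.
(300−201)/(424−355) × (358−355) + 201 = 99/69 × 3 + 201 ≈ 205.30 → 205.
Sub-indices: NO₂→292, CO→109, O₃→285, PM10→205. Overall AQI = max = 292; dominant pollutant is NO₂.
AQI 292: Very Unhealthy.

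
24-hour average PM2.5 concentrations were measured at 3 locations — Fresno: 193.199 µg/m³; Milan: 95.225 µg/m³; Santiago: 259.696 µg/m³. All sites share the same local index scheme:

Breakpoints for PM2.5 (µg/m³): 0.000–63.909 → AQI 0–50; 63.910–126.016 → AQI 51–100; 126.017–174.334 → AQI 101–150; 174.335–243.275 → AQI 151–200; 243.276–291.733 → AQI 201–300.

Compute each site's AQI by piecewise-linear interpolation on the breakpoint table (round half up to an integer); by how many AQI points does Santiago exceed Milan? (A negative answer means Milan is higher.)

Fresno: 193.199 lies in 174.335–243.275, so I_lo=151, I_hi=200, C_lo=174.335, C_hi=243.275.
(200−151)/(243.275−174.335) × (193.199−174.335) + 151 = 49/68.940 × 18.864 + 151 ≈ 164.41 → 164.
Milan: 95.225 ∈ [63.910, 126.016] ↔ index [51, 100].
51 + (95.225−63.910)·(100−51)/(126.016−63.910) = 51 + 31.315·49/62.106 ≈ 75.71, so AQI = 76.
Santiago: 259.696 ∈ [243.276, 291.733] ↔ index [201, 300].
201 + (259.696−243.276)·(300−201)/(291.733−243.276) = 201 + 16.420·99/48.457 ≈ 234.55, so AQI = 235.
AQIs: Fresno=164, Milan=76, Santiago=235. Santiago (235) − Milan (76) = 159.

159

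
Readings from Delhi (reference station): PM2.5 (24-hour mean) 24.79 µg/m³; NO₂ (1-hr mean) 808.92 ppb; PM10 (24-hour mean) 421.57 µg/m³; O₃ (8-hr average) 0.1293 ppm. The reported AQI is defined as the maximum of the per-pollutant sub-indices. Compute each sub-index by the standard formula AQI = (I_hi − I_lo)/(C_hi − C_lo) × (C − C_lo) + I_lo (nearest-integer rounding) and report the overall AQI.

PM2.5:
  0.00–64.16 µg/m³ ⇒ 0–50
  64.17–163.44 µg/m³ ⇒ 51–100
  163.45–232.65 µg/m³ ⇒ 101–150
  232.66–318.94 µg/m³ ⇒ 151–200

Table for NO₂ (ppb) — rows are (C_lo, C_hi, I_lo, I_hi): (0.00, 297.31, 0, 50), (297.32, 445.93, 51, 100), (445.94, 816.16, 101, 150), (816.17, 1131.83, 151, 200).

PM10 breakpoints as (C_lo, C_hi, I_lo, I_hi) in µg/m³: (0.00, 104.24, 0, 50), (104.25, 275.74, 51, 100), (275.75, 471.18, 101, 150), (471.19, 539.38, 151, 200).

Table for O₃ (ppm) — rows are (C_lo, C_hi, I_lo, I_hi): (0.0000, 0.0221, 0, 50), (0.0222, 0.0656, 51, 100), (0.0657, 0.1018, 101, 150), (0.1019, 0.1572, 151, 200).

175

PM2.5: 24.79 ∈ [0.00, 64.16] ↔ index [0, 50].
0 + (24.79−0.00)·(50−0)/(64.16−0.00) = 0 + 24.79·50/64.16 ≈ 19.32, so AQI = 19.
NO₂: 808.92 lies in 445.94–816.16, so I_lo=101, I_hi=150, C_lo=445.94, C_hi=816.16.
(150−101)/(816.16−445.94) × (808.92−445.94) + 101 = 49/370.22 × 362.98 + 101 ≈ 149.04 → 149.
PM10: 421.57 lies in 275.75–471.18, so I_lo=101, I_hi=150, C_lo=275.75, C_hi=471.18.
(150−101)/(471.18−275.75) × (421.57−275.75) + 101 = 49/195.43 × 145.82 + 101 ≈ 137.56 → 138.
O₃: 0.1293 ∈ [0.1019, 0.1572] ↔ index [151, 200].
151 + (0.1293−0.1019)·(200−151)/(0.1572−0.1019) = 151 + 0.0274·49/0.0553 ≈ 175.28, so AQI = 175.
Sub-indices: PM2.5→19, NO₂→149, PM10→138, O₃→175. Overall AQI = max = 175; dominant pollutant is O₃.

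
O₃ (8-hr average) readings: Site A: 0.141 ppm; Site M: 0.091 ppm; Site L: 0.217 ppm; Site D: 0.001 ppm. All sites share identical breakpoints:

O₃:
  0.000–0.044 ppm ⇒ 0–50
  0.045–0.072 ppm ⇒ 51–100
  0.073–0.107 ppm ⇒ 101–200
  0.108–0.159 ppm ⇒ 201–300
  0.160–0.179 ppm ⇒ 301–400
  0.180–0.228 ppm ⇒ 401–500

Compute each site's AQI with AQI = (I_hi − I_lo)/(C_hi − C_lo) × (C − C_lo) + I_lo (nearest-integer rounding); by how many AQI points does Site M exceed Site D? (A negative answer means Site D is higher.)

Site A 0.141: bracket 0.108–0.159 → index 201–300; slope 99/0.051, offset 0.033.
AQI = 201 + 99/0.051·0.033 ≈ 265.06 ⇒ 265.
Site M: 0.091 lies in 0.073–0.107, so I_lo=101, I_hi=200, C_lo=0.073, C_hi=0.107.
(200−101)/(0.107−0.073) × (0.091−0.073) + 101 = 99/0.034 × 0.018 + 101 ≈ 153.41 → 153.
Site L: 0.217 lies in 0.180–0.228, so I_lo=401, I_hi=500, C_lo=0.180, C_hi=0.228.
(500−401)/(0.228−0.180) × (0.217−0.180) + 401 = 99/0.048 × 0.037 + 401 ≈ 477.31 → 477.
Site D: 0.001 ∈ [0.000, 0.044] ↔ index [0, 50].
0 + (0.001−0.000)·(50−0)/(0.044−0.000) = 0 + 0.001·50/0.044 ≈ 1.14, so AQI = 1.
AQIs: Site A=265, Site M=153, Site L=477, Site D=1. Site M (153) − Site D (1) = 152.

152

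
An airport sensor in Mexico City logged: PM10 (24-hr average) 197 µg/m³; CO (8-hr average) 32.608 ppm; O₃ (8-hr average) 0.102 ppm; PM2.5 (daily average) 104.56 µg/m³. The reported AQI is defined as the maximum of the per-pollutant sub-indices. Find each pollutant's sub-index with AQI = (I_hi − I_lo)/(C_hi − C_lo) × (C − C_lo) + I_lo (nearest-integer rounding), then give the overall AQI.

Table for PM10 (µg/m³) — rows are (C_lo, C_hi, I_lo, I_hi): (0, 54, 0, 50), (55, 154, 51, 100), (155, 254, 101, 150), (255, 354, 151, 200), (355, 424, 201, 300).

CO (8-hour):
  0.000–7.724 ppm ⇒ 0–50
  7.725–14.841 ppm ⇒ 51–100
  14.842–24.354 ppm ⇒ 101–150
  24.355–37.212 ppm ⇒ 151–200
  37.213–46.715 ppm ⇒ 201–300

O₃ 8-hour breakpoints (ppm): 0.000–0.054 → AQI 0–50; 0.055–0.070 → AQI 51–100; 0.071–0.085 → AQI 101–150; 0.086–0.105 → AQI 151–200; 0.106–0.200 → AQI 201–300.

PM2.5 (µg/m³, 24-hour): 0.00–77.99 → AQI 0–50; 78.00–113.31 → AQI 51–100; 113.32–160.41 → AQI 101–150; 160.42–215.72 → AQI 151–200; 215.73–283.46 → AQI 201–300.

192

PM10: 197 ∈ [155, 254] ↔ index [101, 150].
101 + (197−155)·(150−101)/(254−155) = 101 + 42·49/99 ≈ 121.79, so AQI = 122.
CO: 32.608 ∈ [24.355, 37.212] ↔ index [151, 200].
151 + (32.608−24.355)·(200−151)/(37.212−24.355) = 151 + 8.253·49/12.857 ≈ 182.45, so AQI = 182.
O₃: 0.102 ∈ [0.086, 0.105] ↔ index [151, 200].
151 + (0.102−0.086)·(200−151)/(0.105−0.086) = 151 + 0.016·49/0.019 ≈ 192.26, so AQI = 192.
PM2.5: 104.56 lies in 78.00–113.31, so I_lo=51, I_hi=100, C_lo=78.00, C_hi=113.31.
(100−51)/(113.31−78.00) × (104.56−78.00) + 51 = 49/35.31 × 26.56 + 51 ≈ 87.86 → 88.
Sub-indices: PM10→122, CO→182, O₃→192, PM2.5→88. Overall AQI = max = 192; dominant pollutant is O₃.
AQI 192: Unhealthy.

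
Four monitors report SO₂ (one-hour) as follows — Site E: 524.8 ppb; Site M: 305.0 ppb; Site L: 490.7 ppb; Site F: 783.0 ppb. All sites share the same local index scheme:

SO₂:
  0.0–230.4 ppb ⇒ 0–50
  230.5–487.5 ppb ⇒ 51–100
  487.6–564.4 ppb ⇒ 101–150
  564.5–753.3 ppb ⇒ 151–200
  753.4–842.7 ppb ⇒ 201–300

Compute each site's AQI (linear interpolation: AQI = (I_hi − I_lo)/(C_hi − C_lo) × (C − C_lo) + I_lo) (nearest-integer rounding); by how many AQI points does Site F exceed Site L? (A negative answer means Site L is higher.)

Site E: 524.8 lies in 487.6–564.4, so I_lo=101, I_hi=150, C_lo=487.6, C_hi=564.4.
(150−101)/(564.4−487.6) × (524.8−487.6) + 101 = 49/76.8 × 37.2 + 101 ≈ 124.73 → 125.
Site M: 305.0 lies in 230.5–487.5, so I_lo=51, I_hi=100, C_lo=230.5, C_hi=487.5.
(100−51)/(487.5−230.5) × (305.0−230.5) + 51 = 49/257.0 × 74.5 + 51 ≈ 65.20 → 65.
Site L: 490.7 ∈ [487.6, 564.4] ↔ index [101, 150].
101 + (490.7−487.6)·(150−101)/(564.4−487.6) = 101 + 3.1·49/76.8 ≈ 102.98, so AQI = 103.
Site F: row 753.4–842.7 (AQI 201–300). (300−201)·(783.0−753.4)/(842.7−753.4) + 201 = 99·29.6/89.3 + 201 ≈ 233.82 → 234.
AQIs: Site E=125, Site M=65, Site L=103, Site F=234. Site F (234) − Site L (103) = 131.

131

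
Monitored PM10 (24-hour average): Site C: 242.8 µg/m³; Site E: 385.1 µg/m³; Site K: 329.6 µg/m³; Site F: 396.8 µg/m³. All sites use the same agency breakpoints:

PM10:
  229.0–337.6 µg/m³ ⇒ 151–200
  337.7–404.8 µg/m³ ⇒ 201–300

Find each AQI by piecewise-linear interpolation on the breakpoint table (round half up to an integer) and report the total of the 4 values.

Site C: row 229.0–337.6 (AQI 151–200). (200−151)·(242.8−229.0)/(337.6−229.0) + 151 = 49·13.8/108.6 + 151 ≈ 157.23 → 157.
Site E 385.1: bracket 337.7–404.8 → index 201–300; slope 99/67.1, offset 47.4.
AQI = 201 + 99/67.1·47.4 ≈ 270.93 ⇒ 271.
Site K: 329.6 ∈ [229.0, 337.6] ↔ index [151, 200].
151 + (329.6−229.0)·(200−151)/(337.6−229.0) = 151 + 100.6·49/108.6 ≈ 196.39, so AQI = 196.
Site F: 396.8 ∈ [337.7, 404.8] ↔ index [201, 300].
201 + (396.8−337.7)·(300−201)/(404.8−337.7) = 201 + 59.1·99/67.1 ≈ 288.20, so AQI = 288.
AQIs: Site C=157, Site E=271, Site K=196, Site F=288. Sum = 157 + 271 + 196 + 288 = 912.

912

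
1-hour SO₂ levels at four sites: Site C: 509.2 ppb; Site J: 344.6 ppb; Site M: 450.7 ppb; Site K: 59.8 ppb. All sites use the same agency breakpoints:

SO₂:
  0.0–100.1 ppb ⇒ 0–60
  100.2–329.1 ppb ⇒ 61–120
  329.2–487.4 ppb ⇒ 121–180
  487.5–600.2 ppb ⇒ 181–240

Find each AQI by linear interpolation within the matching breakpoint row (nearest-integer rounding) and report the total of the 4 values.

Site C 509.2: bracket 487.5–600.2 → index 181–240; slope 59/112.7, offset 21.7.
AQI = 181 + 59/112.7·21.7 ≈ 192.36 ⇒ 192.
Site J: row 329.2–487.4 (AQI 121–180). (180−121)·(344.6−329.2)/(487.4−329.2) + 121 = 59·15.4/158.2 + 121 ≈ 126.74 → 127.
Site M: 450.7 lies in 329.2–487.4, so I_lo=121, I_hi=180, C_lo=329.2, C_hi=487.4.
(180−121)/(487.4−329.2) × (450.7−329.2) + 121 = 59/158.2 × 121.5 + 121 ≈ 166.31 → 166.
Site K: 59.8 lies in 0.0–100.1, so I_lo=0, I_hi=60, C_lo=0.0, C_hi=100.1.
(60−0)/(100.1−0.0) × (59.8−0.0) + 0 = 60/100.1 × 59.8 + 0 ≈ 35.84 → 36.
AQIs: Site C=192, Site J=127, Site M=166, Site K=36. Sum = 192 + 127 + 166 + 36 = 521.

521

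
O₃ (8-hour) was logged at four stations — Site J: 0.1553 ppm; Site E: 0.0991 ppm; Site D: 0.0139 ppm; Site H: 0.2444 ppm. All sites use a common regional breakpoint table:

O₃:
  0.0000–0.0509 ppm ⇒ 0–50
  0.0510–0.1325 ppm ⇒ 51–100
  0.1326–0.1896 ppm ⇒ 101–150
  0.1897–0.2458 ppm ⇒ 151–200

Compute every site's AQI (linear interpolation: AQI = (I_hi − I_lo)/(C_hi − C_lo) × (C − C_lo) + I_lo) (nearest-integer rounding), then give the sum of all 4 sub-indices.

Site J: 0.1553 ∈ [0.1326, 0.1896] ↔ index [101, 150].
101 + (0.1553−0.1326)·(150−101)/(0.1896−0.1326) = 101 + 0.0227·49/0.0570 ≈ 120.51, so AQI = 121.
Site E 0.0991: bracket 0.0510–0.1325 → index 51–100; slope 49/0.0815, offset 0.0481.
AQI = 51 + 49/0.0815·0.0481 ≈ 79.92 ⇒ 80.
Site D: 0.0139 lies in 0.0000–0.0509, so I_lo=0, I_hi=50, C_lo=0.0000, C_hi=0.0509.
(50−0)/(0.0509−0.0000) × (0.0139−0.0000) + 0 = 50/0.0509 × 0.0139 + 0 ≈ 13.65 → 14.
Site H: 0.2444 lies in 0.1897–0.2458, so I_lo=151, I_hi=200, C_lo=0.1897, C_hi=0.2458.
(200−151)/(0.2458−0.1897) × (0.2444−0.1897) + 151 = 49/0.0561 × 0.0547 + 151 ≈ 198.78 → 199.
AQIs: Site J=121, Site E=80, Site D=14, Site H=199. Sum = 121 + 80 + 14 + 199 = 414.

414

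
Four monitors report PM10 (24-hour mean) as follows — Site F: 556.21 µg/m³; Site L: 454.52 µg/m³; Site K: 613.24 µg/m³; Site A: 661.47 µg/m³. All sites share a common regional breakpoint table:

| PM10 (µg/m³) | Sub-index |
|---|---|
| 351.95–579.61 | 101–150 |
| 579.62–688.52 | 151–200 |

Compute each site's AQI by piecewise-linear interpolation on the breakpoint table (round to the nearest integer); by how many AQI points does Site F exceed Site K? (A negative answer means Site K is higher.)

-21

Site F: 556.21 ∈ [351.95, 579.61] ↔ index [101, 150].
101 + (556.21−351.95)·(150−101)/(579.61−351.95) = 101 + 204.26·49/227.66 ≈ 144.96, so AQI = 145.
Site L: 454.52 ∈ [351.95, 579.61] ↔ index [101, 150].
101 + (454.52−351.95)·(150−101)/(579.61−351.95) = 101 + 102.57·49/227.66 ≈ 123.08, so AQI = 123.
Site K 613.24: bracket 579.62–688.52 → index 151–200; slope 49/108.90, offset 33.62.
AQI = 151 + 49/108.90·33.62 ≈ 166.13 ⇒ 166.
Site A: row 579.62–688.52 (AQI 151–200). (200−151)·(661.47−579.62)/(688.52−579.62) + 151 = 49·81.85/108.90 + 151 ≈ 187.83 → 188.
AQIs: Site F=145, Site L=123, Site K=166, Site A=188. Site F (145) − Site K (166) = -21.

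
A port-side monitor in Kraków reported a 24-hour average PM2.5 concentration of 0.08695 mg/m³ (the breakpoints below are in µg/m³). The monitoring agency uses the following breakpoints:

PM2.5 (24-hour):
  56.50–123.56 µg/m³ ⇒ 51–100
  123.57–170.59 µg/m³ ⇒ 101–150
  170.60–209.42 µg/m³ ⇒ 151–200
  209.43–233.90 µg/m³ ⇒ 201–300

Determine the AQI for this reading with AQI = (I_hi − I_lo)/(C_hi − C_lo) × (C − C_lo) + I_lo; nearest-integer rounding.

Convert: 0.08695 mg/m³ = 86.95 µg/m³.
PM2.5: 86.95 lies in 56.50–123.56, so I_lo=51, I_hi=100, C_lo=56.50, C_hi=123.56.
(100−51)/(123.56−56.50) × (86.95−56.50) + 51 = 49/67.06 × 30.45 + 51 ≈ 73.25 → 73.

73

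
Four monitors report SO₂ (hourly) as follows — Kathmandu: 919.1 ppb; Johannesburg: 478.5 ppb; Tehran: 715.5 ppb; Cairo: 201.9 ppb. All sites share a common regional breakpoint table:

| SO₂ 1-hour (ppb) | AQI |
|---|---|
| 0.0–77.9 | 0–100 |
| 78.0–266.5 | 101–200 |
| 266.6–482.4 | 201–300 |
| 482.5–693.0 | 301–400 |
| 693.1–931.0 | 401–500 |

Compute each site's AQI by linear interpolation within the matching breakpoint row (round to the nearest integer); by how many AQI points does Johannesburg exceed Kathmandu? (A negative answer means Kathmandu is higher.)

-197

Kathmandu: row 693.1–931.0 (AQI 401–500). (500−401)·(919.1−693.1)/(931.0−693.1) + 401 = 99·226.0/237.9 + 401 ≈ 495.05 → 495.
Johannesburg: 478.5 ∈ [266.6, 482.4] ↔ index [201, 300].
201 + (478.5−266.6)·(300−201)/(482.4−266.6) = 201 + 211.9·99/215.8 ≈ 298.21, so AQI = 298.
Tehran 715.5: bracket 693.1–931.0 → index 401–500; slope 99/237.9, offset 22.4.
AQI = 401 + 99/237.9·22.4 ≈ 410.32 ⇒ 410.
Cairo 201.9: bracket 78.0–266.5 → index 101–200; slope 99/188.5, offset 123.9.
AQI = 101 + 99/188.5·123.9 ≈ 166.07 ⇒ 166.
AQIs: Kathmandu=495, Johannesburg=298, Tehran=410, Cairo=166. Johannesburg (298) − Kathmandu (495) = -197.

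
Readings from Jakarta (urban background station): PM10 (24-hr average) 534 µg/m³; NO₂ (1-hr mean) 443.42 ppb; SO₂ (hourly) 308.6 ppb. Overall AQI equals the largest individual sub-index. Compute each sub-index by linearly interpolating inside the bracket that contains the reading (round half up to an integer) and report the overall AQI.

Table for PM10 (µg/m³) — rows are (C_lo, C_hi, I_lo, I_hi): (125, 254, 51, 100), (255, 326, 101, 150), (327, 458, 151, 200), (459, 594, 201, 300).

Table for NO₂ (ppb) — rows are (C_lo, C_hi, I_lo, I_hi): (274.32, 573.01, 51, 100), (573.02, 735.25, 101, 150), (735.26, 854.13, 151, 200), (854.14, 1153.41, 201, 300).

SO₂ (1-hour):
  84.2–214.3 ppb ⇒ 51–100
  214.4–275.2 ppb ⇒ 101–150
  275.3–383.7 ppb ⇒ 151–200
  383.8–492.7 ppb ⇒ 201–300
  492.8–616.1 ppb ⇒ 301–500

PM10: row 459–594 (AQI 201–300). (300−201)·(534−459)/(594−459) + 201 = 99·75/135 + 201 ≈ 256.00 → 256.
NO₂ 443.42: bracket 274.32–573.01 → index 51–100; slope 49/298.69, offset 169.10.
AQI = 51 + 49/298.69·169.10 ≈ 78.74 ⇒ 79.
SO₂: 308.6 lies in 275.3–383.7, so I_lo=151, I_hi=200, C_lo=275.3, C_hi=383.7.
(200−151)/(383.7−275.3) × (308.6−275.3) + 151 = 49/108.4 × 33.3 + 151 ≈ 166.05 → 166.
Sub-indices: PM10→256, NO₂→79, SO₂→166. Overall AQI = max = 256; dominant pollutant is PM10.

256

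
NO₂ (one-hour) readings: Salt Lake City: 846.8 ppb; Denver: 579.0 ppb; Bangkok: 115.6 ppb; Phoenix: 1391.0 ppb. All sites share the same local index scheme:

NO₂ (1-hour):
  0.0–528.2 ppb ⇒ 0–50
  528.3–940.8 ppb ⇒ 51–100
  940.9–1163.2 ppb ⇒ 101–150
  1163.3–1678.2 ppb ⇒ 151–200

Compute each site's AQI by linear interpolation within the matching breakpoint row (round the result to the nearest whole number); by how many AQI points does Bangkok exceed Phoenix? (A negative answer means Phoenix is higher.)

-162

Salt Lake City: row 528.3–940.8 (AQI 51–100). (100−51)·(846.8−528.3)/(940.8−528.3) + 51 = 49·318.5/412.5 + 51 ≈ 88.83 → 89.
Denver: 579.0 lies in 528.3–940.8, so I_lo=51, I_hi=100, C_lo=528.3, C_hi=940.8.
(100−51)/(940.8−528.3) × (579.0−528.3) + 51 = 49/412.5 × 50.7 + 51 ≈ 57.02 → 57.
Bangkok: 115.6 lies in 0.0–528.2, so I_lo=0, I_hi=50, C_lo=0.0, C_hi=528.2.
(50−0)/(528.2−0.0) × (115.6−0.0) + 0 = 50/528.2 × 115.6 + 0 ≈ 10.94 → 11.
Phoenix 1391.0: bracket 1163.3–1678.2 → index 151–200; slope 49/514.9, offset 227.7.
AQI = 151 + 49/514.9·227.7 ≈ 172.67 ⇒ 173.
AQIs: Salt Lake City=89, Denver=57, Bangkok=11, Phoenix=173. Bangkok (11) − Phoenix (173) = -162.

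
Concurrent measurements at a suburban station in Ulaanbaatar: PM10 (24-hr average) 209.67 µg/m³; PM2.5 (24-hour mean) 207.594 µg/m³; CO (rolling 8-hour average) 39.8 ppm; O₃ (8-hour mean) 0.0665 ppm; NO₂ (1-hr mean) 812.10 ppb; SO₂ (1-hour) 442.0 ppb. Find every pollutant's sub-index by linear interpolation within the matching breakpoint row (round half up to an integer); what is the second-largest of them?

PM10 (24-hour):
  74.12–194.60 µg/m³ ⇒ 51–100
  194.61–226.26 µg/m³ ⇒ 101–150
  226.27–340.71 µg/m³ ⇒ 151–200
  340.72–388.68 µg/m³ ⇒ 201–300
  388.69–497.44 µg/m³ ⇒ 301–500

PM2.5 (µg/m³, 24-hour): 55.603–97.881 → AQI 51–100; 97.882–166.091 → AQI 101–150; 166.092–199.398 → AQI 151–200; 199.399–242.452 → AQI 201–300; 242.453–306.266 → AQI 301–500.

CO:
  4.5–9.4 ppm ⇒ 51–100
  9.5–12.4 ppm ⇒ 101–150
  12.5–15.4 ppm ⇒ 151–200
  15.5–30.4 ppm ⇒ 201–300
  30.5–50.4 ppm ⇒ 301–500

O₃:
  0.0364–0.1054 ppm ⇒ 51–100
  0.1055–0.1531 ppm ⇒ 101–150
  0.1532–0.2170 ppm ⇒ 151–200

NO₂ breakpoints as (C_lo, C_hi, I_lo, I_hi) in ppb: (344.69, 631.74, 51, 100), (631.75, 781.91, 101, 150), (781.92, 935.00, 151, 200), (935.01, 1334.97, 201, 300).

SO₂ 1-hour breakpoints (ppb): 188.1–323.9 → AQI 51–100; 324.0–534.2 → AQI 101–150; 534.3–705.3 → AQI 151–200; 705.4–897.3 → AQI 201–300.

PM10: row 194.61–226.26 (AQI 101–150). (150−101)·(209.67−194.61)/(226.26−194.61) + 101 = 49·15.06/31.65 + 101 ≈ 124.32 → 124.
PM2.5 207.594: bracket 199.399–242.452 → index 201–300; slope 99/43.053, offset 8.195.
AQI = 201 + 99/43.053·8.195 ≈ 219.84 ⇒ 220.
CO: 39.8 lies in 30.5–50.4, so I_lo=301, I_hi=500, C_lo=30.5, C_hi=50.4.
(500−301)/(50.4−30.5) × (39.8−30.5) + 301 = 199/19.9 × 9.3 + 301 ≈ 394.00 → 394.
O₃ 0.0665: bracket 0.0364–0.1054 → index 51–100; slope 49/0.0690, offset 0.0301.
AQI = 51 + 49/0.0690·0.0301 ≈ 72.38 ⇒ 72.
NO₂ 812.10: bracket 781.92–935.00 → index 151–200; slope 49/153.08, offset 30.18.
AQI = 151 + 49/153.08·30.18 ≈ 160.66 ⇒ 161.
SO₂ 442.0: bracket 324.0–534.2 → index 101–150; slope 49/210.2, offset 118.0.
AQI = 101 + 49/210.2·118.0 ≈ 128.51 ⇒ 129.
Sub-indices: PM10→124, PM2.5→220, CO→394, O₃→72, NO₂→161, SO₂→129. Ranked high→low: 394, 220, 161, 129, 124, 72. Second-highest sub-index = 220.

220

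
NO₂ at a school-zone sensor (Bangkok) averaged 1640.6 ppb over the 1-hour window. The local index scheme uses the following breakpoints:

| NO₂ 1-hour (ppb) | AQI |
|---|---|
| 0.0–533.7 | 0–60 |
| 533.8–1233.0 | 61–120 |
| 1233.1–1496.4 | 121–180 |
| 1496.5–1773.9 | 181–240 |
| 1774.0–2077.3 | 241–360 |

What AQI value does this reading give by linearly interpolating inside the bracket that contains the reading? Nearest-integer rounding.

NO₂ 1640.6: bracket 1496.5–1773.9 → index 181–240; slope 59/277.4, offset 144.1.
AQI = 181 + 59/277.4·144.1 ≈ 211.65 ⇒ 212.

212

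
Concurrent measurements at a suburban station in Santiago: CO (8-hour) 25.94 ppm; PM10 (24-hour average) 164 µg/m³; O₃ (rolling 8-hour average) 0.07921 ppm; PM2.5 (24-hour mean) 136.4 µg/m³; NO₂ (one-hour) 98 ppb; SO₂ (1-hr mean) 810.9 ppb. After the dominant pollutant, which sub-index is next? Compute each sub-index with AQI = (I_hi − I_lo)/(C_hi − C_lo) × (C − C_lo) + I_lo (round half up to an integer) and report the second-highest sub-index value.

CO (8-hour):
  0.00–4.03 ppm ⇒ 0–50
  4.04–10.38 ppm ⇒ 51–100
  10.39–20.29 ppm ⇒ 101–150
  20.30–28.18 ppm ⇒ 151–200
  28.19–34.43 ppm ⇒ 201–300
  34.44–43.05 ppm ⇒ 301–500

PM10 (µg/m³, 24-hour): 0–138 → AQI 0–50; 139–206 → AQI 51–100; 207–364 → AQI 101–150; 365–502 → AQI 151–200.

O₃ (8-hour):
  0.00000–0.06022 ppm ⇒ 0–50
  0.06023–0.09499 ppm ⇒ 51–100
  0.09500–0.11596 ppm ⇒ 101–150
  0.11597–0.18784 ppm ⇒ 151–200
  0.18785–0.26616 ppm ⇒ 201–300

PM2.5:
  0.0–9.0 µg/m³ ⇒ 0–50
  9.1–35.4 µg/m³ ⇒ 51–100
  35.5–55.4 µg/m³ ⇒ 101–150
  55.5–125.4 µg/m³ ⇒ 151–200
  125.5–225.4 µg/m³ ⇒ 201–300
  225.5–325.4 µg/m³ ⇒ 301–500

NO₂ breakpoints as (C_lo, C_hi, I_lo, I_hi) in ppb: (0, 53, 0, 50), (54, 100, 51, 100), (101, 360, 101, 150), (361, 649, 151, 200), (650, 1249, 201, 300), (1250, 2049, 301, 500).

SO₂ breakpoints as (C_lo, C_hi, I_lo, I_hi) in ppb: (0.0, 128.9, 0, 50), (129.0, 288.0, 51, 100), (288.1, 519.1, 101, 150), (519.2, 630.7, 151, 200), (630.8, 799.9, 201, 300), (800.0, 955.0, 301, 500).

CO: 25.94 ∈ [20.30, 28.18] ↔ index [151, 200].
151 + (25.94−20.30)·(200−151)/(28.18−20.30) = 151 + 5.64·49/7.88 ≈ 186.07, so AQI = 186.
PM10: 164 ∈ [139, 206] ↔ index [51, 100].
51 + (164−139)·(100−51)/(206−139) = 51 + 25·49/67 ≈ 69.28, so AQI = 69.
O₃: row 0.06023–0.09499 (AQI 51–100). (100−51)·(0.07921−0.06023)/(0.09499−0.06023) + 51 = 49·0.01898/0.03476 + 51 ≈ 77.76 → 78.
PM2.5: row 125.5–225.4 (AQI 201–300). (300−201)·(136.4−125.5)/(225.4−125.5) + 201 = 99·10.9/99.9 + 201 ≈ 211.80 → 212.
NO₂ 98: bracket 54–100 → index 51–100; slope 49/46, offset 44.
AQI = 51 + 49/46·44 ≈ 97.87 ⇒ 98.
SO₂: 810.9 lies in 800.0–955.0, so I_lo=301, I_hi=500, C_lo=800.0, C_hi=955.0.
(500−301)/(955.0−800.0) × (810.9−800.0) + 301 = 199/155.0 × 10.9 + 301 ≈ 314.99 → 315.
Sub-indices: CO→186, PM10→69, O₃→78, PM2.5→212, NO₂→98, SO₂→315. Ranked high→low: 315, 212, 186, 98, 78, 69. Second-highest sub-index = 212.

212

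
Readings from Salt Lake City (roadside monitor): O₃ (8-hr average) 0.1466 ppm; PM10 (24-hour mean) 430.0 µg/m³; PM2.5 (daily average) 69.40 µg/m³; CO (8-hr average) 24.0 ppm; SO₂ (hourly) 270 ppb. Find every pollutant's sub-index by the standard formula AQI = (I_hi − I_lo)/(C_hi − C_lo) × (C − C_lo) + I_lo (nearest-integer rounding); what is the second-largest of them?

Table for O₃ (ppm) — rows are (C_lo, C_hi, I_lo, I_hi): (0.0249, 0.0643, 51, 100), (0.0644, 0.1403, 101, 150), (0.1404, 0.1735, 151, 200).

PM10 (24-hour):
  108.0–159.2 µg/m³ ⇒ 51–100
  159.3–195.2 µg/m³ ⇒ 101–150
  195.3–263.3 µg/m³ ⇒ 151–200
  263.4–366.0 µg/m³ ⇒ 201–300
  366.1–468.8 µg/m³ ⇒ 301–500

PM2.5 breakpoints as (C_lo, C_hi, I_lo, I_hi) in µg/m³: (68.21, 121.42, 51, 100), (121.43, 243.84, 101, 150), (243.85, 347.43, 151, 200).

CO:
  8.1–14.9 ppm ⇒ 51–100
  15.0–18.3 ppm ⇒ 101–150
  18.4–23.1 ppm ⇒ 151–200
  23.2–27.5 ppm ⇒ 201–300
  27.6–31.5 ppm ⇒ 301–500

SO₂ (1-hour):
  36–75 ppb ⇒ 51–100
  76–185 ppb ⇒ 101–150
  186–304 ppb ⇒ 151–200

219

O₃: 0.1466 ∈ [0.1404, 0.1735] ↔ index [151, 200].
151 + (0.1466−0.1404)·(200−151)/(0.1735−0.1404) = 151 + 0.0062·49/0.0331 ≈ 160.18, so AQI = 160.
PM10: 430.0 ∈ [366.1, 468.8] ↔ index [301, 500].
301 + (430.0−366.1)·(500−301)/(468.8−366.1) = 301 + 63.9·199/102.7 ≈ 424.82, so AQI = 425.
PM2.5: 69.40 lies in 68.21–121.42, so I_lo=51, I_hi=100, C_lo=68.21, C_hi=121.42.
(100−51)/(121.42−68.21) × (69.40−68.21) + 51 = 49/53.21 × 1.19 + 51 ≈ 52.10 → 52.
CO: 24.0 ∈ [23.2, 27.5] ↔ index [201, 300].
201 + (24.0−23.2)·(300−201)/(27.5−23.2) = 201 + 0.8·99/4.3 ≈ 219.42, so AQI = 219.
SO₂: row 186–304 (AQI 151–200). (200−151)·(270−186)/(304−186) + 151 = 49·84/118 + 151 ≈ 185.88 → 186.
Sub-indices: O₃→160, PM10→425, PM2.5→52, CO→219, SO₂→186. Ranked high→low: 425, 219, 186, 160, 52. Second-highest sub-index = 219.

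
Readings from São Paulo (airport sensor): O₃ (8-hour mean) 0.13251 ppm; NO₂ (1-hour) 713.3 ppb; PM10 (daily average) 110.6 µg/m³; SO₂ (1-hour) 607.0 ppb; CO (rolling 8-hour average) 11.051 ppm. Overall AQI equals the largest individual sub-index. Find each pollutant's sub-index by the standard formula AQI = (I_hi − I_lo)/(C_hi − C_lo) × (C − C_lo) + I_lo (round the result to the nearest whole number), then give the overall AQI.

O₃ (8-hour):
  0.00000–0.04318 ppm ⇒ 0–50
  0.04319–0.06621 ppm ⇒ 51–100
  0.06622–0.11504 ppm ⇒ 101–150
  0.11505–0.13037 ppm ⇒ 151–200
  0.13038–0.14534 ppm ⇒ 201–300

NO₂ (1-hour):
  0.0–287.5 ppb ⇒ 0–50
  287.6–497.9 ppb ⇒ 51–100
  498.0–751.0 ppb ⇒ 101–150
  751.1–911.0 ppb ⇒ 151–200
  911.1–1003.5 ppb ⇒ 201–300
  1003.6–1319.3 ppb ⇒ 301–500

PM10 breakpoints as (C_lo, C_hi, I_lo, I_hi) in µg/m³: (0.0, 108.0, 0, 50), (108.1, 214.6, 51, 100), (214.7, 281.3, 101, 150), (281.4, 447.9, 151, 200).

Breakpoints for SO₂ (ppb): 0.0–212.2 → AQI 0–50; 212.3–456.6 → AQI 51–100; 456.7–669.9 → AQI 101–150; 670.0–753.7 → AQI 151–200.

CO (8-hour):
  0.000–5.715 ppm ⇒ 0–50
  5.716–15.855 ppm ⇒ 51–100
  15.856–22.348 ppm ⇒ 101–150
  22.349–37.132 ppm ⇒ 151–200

O₃: 0.13251 ∈ [0.13038, 0.14534] ↔ index [201, 300].
201 + (0.13251−0.13038)·(300−201)/(0.14534−0.13038) = 201 + 0.00213·99/0.01496 ≈ 215.10, so AQI = 215.
NO₂: row 498.0–751.0 (AQI 101–150). (150−101)·(713.3−498.0)/(751.0−498.0) + 101 = 49·215.3/253.0 + 101 ≈ 142.70 → 143.
PM10: 110.6 ∈ [108.1, 214.6] ↔ index [51, 100].
51 + (110.6−108.1)·(100−51)/(214.6−108.1) = 51 + 2.5·49/106.5 ≈ 52.15, so AQI = 52.
SO₂: row 456.7–669.9 (AQI 101–150). (150−101)·(607.0−456.7)/(669.9−456.7) + 101 = 49·150.3/213.2 + 101 ≈ 135.54 → 136.
CO: row 5.716–15.855 (AQI 51–100). (100−51)·(11.051−5.716)/(15.855−5.716) + 51 = 49·5.335/10.139 + 51 ≈ 76.78 → 77.
Sub-indices: O₃→215, NO₂→143, PM10→52, SO₂→136, CO→77. Overall AQI = max = 215; dominant pollutant is O₃.
AQI 215: Very Unhealthy.

215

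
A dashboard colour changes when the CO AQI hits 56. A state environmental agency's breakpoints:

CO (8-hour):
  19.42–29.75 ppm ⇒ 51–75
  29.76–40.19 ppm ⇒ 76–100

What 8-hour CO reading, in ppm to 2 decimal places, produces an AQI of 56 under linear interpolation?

21.57

AQI 56 lies in the 51–75 band, which corresponds to 19.42–29.75 ppm.
C = 19.42 + (56−51)×(29.75−19.42)/(75−51) = 19.42 + 5×10.33/24 ≈ 21.5721 ppm → 21.57 ppm to 2 dp.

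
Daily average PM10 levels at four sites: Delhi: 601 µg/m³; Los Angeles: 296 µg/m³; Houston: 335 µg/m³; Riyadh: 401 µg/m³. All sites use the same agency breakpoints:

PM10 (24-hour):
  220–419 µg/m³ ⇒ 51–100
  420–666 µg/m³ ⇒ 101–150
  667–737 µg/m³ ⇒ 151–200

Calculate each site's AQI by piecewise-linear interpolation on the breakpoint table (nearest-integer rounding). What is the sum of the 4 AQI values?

382

Delhi: 601 ∈ [420, 666] ↔ index [101, 150].
101 + (601−420)·(150−101)/(666−420) = 101 + 181·49/246 ≈ 137.05, so AQI = 137.
Los Angeles 296: bracket 220–419 → index 51–100; slope 49/199, offset 76.
AQI = 51 + 49/199·76 ≈ 69.71 ⇒ 70.
Houston: 335 lies in 220–419, so I_lo=51, I_hi=100, C_lo=220, C_hi=419.
(100−51)/(419−220) × (335−220) + 51 = 49/199 × 115 + 51 ≈ 79.32 → 79.
Riyadh: row 220–419 (AQI 51–100). (100−51)·(401−220)/(419−220) + 51 = 49·181/199 + 51 ≈ 95.57 → 96.
AQIs: Delhi=137, Los Angeles=70, Houston=79, Riyadh=96. Sum = 137 + 70 + 79 + 96 = 382.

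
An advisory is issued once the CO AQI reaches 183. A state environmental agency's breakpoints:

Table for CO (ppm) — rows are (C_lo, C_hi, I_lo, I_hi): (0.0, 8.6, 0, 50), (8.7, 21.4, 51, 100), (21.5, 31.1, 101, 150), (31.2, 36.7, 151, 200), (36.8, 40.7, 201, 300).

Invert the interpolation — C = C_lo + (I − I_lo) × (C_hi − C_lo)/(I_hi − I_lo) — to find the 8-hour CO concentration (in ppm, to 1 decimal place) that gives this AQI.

34.8

AQI 183 lies in the 151–200 band, which corresponds to 31.2–36.7 ppm.
C = 31.2 + (183−151)×(36.7−31.2)/(200−151) = 31.2 + 32×5.5/49 ≈ 34.792 ppm → 34.8 ppm to 1 dp.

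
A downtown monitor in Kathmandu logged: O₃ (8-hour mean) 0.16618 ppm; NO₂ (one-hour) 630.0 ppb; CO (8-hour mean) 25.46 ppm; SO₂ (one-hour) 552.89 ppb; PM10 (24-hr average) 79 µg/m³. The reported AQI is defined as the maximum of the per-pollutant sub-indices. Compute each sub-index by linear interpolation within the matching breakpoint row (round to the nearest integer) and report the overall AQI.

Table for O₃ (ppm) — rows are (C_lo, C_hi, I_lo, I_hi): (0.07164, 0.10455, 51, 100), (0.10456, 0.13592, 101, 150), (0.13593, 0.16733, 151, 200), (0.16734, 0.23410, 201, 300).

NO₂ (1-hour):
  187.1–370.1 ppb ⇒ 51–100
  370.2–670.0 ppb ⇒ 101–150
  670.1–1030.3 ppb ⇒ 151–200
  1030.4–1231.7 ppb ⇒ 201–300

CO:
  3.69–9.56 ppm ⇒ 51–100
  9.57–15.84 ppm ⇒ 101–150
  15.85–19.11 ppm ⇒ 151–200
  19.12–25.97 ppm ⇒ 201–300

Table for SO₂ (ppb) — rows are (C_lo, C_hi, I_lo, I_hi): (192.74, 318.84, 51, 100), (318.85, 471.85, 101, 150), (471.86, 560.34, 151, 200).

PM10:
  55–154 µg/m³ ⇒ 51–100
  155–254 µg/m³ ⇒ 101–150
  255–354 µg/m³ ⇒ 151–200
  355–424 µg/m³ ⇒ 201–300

293

O₃ 0.16618: bracket 0.13593–0.16733 → index 151–200; slope 49/0.03140, offset 0.03025.
AQI = 151 + 49/0.03140·0.03025 ≈ 198.21 ⇒ 198.
NO₂: 630.0 ∈ [370.2, 670.0] ↔ index [101, 150].
101 + (630.0−370.2)·(150−101)/(670.0−370.2) = 101 + 259.8·49/299.8 ≈ 143.46, so AQI = 143.
CO: 25.46 lies in 19.12–25.97, so I_lo=201, I_hi=300, C_lo=19.12, C_hi=25.97.
(300−201)/(25.97−19.12) × (25.46−19.12) + 201 = 99/6.85 × 6.34 + 201 ≈ 292.63 → 293.
SO₂: 552.89 ∈ [471.86, 560.34] ↔ index [151, 200].
151 + (552.89−471.86)·(200−151)/(560.34−471.86) = 151 + 81.03·49/88.48 ≈ 195.87, so AQI = 196.
PM10 79: bracket 55–154 → index 51–100; slope 49/99, offset 24.
AQI = 51 + 49/99·24 ≈ 62.88 ⇒ 63.
Sub-indices: O₃→198, NO₂→143, CO→293, SO₂→196, PM10→63. Overall AQI = max = 293; dominant pollutant is CO.
AQI 293: Very Unhealthy.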